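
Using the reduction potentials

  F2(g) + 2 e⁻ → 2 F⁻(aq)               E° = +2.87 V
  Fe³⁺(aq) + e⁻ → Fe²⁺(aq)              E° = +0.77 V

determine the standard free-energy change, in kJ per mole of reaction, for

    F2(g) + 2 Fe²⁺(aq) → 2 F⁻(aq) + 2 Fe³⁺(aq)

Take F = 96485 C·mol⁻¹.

−405 kJ/mol

In the reaction as written F2(g) is reduced, so the F₂/F⁻ couple is the cathode and Fe³⁺/Fe²⁺ is the anode.
E°cell = +2.87 − (+0.77) = +2.10 V; balancing electrons gives n = 2.
ΔG° = −nFE°cell = −(2)(96485)(+2.10) J/mol = −405 kJ/mol.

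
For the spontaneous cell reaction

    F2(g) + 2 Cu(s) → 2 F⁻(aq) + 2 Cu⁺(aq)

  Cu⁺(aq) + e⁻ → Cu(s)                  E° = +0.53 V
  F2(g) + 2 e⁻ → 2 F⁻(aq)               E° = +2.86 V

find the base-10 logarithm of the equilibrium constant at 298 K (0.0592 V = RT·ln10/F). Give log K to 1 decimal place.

log K = 78.7

The F₂/F⁻ couple is reduced (cathode); E°cell = +2.86 − (+0.53) = +2.33 V with n = 2.
At equilibrium E = 0, so log K = nE°cell / 0.0592 = (2)(+2.33) / 0.0592 = 78.7.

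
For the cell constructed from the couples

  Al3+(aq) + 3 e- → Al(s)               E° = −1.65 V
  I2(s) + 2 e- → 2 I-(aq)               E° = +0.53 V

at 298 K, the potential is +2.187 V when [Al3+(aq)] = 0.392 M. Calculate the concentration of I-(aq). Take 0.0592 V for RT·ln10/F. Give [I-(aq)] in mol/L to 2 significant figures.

The I₂/I⁻ couple has the larger reduction potential, so it is the cathode: E°cell = +0.53 − (−1.65) = +2.18 V and n = 6.
From the Nernst equation, log Q = n(E° − E)/0.0592 = 6·(+2.18 − (+2.187))/0.0592 = −0.709.
The balanced reaction is 3 I2(s) + 2 Al(s) → 6 I-(aq) + 2 Al3+(aq), so Q = [I-(aq)]^6·[Al3+(aq)]^2.
Solving for the unknown gives log [I-(aq)] = 0.017, so [I-(aq)] ≈ 1.0 M.

1.0 M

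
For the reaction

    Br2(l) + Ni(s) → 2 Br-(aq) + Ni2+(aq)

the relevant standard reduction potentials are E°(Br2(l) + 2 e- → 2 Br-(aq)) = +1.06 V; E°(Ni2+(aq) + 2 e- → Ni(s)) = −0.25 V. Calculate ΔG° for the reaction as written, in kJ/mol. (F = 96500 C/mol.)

−253 kJ/mol

In the reaction as written Br2(l) is reduced, so the Br₂/Br⁻ couple is the cathode and Ni²⁺/Ni is the anode.
E°cell = +1.06 − (−0.25) = +1.31 V; balancing electrons gives n = 2.
ΔG° = −nFE°cell = −(2)(96500)(+1.31) J/mol = −253 kJ/mol.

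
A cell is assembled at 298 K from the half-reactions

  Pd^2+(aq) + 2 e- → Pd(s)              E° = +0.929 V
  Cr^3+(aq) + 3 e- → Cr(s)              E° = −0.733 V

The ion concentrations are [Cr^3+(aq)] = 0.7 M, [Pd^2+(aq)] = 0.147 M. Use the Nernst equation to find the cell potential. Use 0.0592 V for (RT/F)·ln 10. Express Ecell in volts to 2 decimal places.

+1.64 V

Since E°(Pd²⁺/Pd) > E°(Cr³⁺/Cr), Pd²⁺/Pd serves as the cathode.
E°cell = E°cat − E°an = +0.929 − (−0.733) = +1.662 V; n = 6.
For the overall reaction 3 Pd^2+(aq) + 2 Cr(s) → 3 Pd(s) + 2 Cr^3+(aq), Q = [Cr^3+(aq)]^2 / [Pd^2+(aq)]^3 = 154, giving log Q = 2.188.
Applying E = E° − (RT ln10/nF)·log Q gives +1.662 − (0.0592/6)(2.188) = +1.64 V.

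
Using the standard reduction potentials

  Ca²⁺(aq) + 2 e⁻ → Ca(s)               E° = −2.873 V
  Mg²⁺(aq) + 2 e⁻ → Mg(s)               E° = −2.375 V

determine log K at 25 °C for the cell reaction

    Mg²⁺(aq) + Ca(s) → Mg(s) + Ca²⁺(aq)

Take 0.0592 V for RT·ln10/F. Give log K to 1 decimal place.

The Mg²⁺/Mg couple is reduced (cathode); E°cell = −2.375 − (−2.873) = +0.498 V with n = 2.
At equilibrium E = 0, so log K = nE°cell / 0.0592 = (2)(+0.498) / 0.0592 = 16.8.

log K = 16.8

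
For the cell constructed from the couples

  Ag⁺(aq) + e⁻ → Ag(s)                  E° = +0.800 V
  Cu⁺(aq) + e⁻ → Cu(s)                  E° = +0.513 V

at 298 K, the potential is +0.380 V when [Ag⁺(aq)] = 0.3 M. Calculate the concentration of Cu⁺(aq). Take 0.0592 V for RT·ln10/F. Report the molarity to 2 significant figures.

The Ag⁺/Ag couple has the larger reduction potential, so it is the cathode: E°cell = +0.800 − (+0.513) = +0.287 V and n = 1.
Since E = E° − (0.0592/n)·log Q, log Q = n(E° − E)/0.0592 = −1.571.
For Ag⁺(aq) + Cu(s) → Ag(s) + Cu⁺(aq), the reaction quotient is Q = [Cu⁺(aq)] / [Ag⁺(aq)].
Substituting the known concentrations and solving, log [Cu⁺(aq)] = −2.094 and [Cu⁺(aq)] = 0.0081 M.

0.0081 M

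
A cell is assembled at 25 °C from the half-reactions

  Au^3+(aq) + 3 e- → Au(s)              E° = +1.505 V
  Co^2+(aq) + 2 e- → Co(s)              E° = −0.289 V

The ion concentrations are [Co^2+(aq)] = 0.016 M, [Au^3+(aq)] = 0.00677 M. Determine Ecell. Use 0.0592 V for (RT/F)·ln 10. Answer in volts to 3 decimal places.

Since E°(Au³⁺/Au) > E°(Co²⁺/Co), Au³⁺/Au serves as the cathode.
E°cell = +1.505 − (−0.289) = +1.794 V, with n = 6 electrons transferred.
The balanced reaction is 2 Au^3+(aq) + 3 Co(s) → 2 Au(s) + 3 Co^2+(aq), so Q = [Co^2+(aq)]^3 / [Au^3+(aq)]^2 = 0.0894 and log Q = −1.049.
Applying E = E° − (RT ln10/nF)·log Q gives +1.794 − (0.0592/6)(−1.049) = +1.804 V.

+1.804 V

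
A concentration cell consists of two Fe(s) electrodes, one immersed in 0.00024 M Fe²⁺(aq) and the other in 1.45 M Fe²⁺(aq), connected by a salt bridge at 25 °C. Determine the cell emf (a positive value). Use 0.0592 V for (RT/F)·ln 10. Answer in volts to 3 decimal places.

For a concentration cell E°cell = 0, since both electrodes use the same couple.
The compartment with the higher Fe²⁺(aq) concentration (1.45 M) acts as the cathode; ions are reduced there and produced at the dilute (0.00024 M) anode.
With n = 2, Ecell = −(0.0592/2)·log([dilute]/[conc]) = −(0.0592/2)·log(0.00024/1.45) = +0.112 V.

0.112 V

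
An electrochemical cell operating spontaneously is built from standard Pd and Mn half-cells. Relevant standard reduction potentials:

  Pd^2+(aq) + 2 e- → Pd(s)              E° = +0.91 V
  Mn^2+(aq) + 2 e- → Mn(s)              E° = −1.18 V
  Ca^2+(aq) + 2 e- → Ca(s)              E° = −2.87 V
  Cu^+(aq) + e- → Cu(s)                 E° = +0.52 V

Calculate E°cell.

The Pd²⁺/Pd couple has the higher E°, so Pd ion is reduced (cathode) and Mn is oxidized (anode).
E°cell = E°(cathode) − E°(anode) = +0.91 − (−1.18) = +2.09 V.

+2.09 V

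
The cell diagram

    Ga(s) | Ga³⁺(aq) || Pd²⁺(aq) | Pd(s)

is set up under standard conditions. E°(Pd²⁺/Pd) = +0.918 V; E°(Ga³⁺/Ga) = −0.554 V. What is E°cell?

By convention the left-hand electrode in cell notation is the anode (oxidation) and the right-hand electrode is the cathode (reduction).
E°cell = E°(right) − E°(left) = +0.918 − (−0.554) = +1.472 V.

+1.472 V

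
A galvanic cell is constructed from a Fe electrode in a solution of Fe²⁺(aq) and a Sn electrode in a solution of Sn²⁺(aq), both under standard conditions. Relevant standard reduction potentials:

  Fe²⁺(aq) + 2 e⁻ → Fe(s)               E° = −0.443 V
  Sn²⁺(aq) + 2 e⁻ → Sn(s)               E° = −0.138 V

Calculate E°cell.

Of the two couples in this cell, the one with the more positive reduction potential is reduced at the cathode: here that is Sn²⁺/Sn (−0.138 V); Fe²⁺/Fe (−0.443 V) is the anode.
E°cell = E°(cathode) − E°(anode) = −0.138 − (−0.443) = +0.305 V.

+0.305 V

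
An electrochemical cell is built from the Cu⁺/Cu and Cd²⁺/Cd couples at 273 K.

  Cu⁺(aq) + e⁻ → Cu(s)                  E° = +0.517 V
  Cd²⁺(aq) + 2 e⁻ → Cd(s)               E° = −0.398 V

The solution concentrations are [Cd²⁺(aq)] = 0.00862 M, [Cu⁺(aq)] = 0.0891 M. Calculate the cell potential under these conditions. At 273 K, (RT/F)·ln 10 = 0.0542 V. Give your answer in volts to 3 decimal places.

+0.914 V

Since E°(Cu⁺/Cu) > E°(Cd²⁺/Cd), Cu⁺/Cu serves as the cathode.
E°cell = +0.517 − (−0.398) = +0.915 V, with n = 2 electrons transferred.
Balancing gives 2 Cu⁺(aq) + Cd(s) → 2 Cu(s) + Cd²⁺(aq); hence Q = [Cd²⁺(aq)] / [Cu⁺(aq)]^2 = 1.09 (log Q = 0.036).
By the Nernst equation, E = +0.915 − (0.0542/2)·(0.036) = +0.914 V.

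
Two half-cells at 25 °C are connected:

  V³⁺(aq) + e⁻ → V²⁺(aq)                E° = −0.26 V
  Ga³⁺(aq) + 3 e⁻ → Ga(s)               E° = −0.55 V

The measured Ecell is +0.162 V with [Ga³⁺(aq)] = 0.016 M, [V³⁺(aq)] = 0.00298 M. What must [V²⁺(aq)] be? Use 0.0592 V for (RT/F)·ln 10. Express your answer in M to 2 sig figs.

1.7 M

The V³⁺/V²⁺ couple has the larger reduction potential, so it is the cathode: E°cell = −0.26 − (−0.55) = +0.29 V and n = 3.
Since E = E° − (0.0592/n)·log Q, log Q = n(E° − E)/0.0592 = 6.486.
The balanced reaction is 3 V³⁺(aq) + Ga(s) → 3 V²⁺(aq) + Ga³⁺(aq), so Q = ([V²⁺(aq)]^3·[Ga³⁺(aq)]) / [V³⁺(aq)]^3.
Solving for the unknown gives log [V²⁺(aq)] = 0.235, so [V²⁺(aq)] ≈ 1.7 M.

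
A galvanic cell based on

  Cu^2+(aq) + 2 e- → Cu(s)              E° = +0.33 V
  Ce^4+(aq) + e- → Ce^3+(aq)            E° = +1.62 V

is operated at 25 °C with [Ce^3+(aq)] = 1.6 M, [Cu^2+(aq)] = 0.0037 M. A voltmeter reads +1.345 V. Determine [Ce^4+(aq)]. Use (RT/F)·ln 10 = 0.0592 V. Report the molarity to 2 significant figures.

0.83 M

The Ce⁴⁺/Ce³⁺ couple has the larger reduction potential, so it is the cathode: E°cell = +1.62 − (+0.33) = +1.29 V and n = 2.
Rearranging E = E° − (0.0592/n)·log Q gives log Q = 2(+1.29 − (+1.345))/0.0592 = −1.858.
Balancing electrons gives 2 Ce^4+(aq) + Cu(s) → 2 Ce^3+(aq) + Cu^2+(aq); thus Q = ([Ce^3+(aq)]^2·[Cu^2+(aq)]) / [Ce^4+(aq)]^2.
Solving for the unknown gives log [Ce^4+(aq)] = −0.083, so [Ce^4+(aq)] ≈ 0.83 M.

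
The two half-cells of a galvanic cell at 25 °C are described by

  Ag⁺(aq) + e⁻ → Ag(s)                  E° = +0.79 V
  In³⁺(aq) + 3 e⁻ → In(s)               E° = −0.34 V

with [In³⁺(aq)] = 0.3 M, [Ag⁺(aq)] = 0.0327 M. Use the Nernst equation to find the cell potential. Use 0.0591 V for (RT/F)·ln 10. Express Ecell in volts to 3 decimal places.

Ag⁺/Ag is reduced (cathode, E° = +0.79 V) and In³⁺/In is oxidized (anode).
The standard potential is +0.79 − (−0.34) = +1.13 V and the balanced reaction transfers n = 3 electrons.
The balanced reaction is 3 Ag⁺(aq) + In(s) → 3 Ag(s) + In³⁺(aq), so Q = [In³⁺(aq)] / [Ag⁺(aq)]^3 = 8.58×10^3 and log Q = 3.933.
Applying E = E° − (RT ln10/nF)·log Q gives +1.13 − (0.0591/3)(3.933) = +1.053 V.

+1.053 V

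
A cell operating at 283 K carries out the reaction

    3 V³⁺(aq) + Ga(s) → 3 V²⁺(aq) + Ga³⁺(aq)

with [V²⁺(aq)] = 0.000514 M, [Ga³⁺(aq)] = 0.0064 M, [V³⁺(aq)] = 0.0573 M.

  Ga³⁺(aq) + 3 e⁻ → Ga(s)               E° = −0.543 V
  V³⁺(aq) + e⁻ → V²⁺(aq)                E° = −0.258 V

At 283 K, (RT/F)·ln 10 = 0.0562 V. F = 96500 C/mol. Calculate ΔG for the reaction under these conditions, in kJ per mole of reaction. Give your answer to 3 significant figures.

E°cell = −0.258 − (−0.543) = +0.285 V; the balanced reaction transfers n = 3 electrons.
Q = ([V²⁺(aq)]^3·[Ga³⁺(aq)]) / [V³⁺(aq)]^3 = 4.62×10^−9, so log Q = −8.335 and E = +0.285 − (0.0562/3)(−8.335) = +0.4411 V.
Then ΔG = −nFE = −3 × 96500 × +0.4411 J/mol = −128 kJ/mol.

−128 kJ/mol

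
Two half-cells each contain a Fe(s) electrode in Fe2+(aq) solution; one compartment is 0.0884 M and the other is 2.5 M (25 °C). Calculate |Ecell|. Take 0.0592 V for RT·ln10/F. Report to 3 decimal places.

For a concentration cell E°cell = 0, since both electrodes use the same couple.
The compartment with the higher Fe2+(aq) concentration (2.5 M) acts as the cathode; ions are reduced there and produced at the dilute (0.0884 M) anode.
With n = 2, Ecell = −(0.0592/2)·log([dilute]/[conc]) = −(0.0592/2)·log(0.0884/2.5) = +0.043 V.

0.043 V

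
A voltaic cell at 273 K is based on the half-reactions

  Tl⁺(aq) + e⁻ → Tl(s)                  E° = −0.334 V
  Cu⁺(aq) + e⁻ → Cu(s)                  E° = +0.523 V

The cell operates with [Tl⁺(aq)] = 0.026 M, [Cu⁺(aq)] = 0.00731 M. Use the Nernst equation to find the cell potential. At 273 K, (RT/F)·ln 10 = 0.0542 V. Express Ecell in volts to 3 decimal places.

Since E°(Cu⁺/Cu) > E°(Tl⁺/Tl), Cu⁺/Cu serves as the cathode.
The standard potential is +0.523 − (−0.334) = +0.857 V and the balanced reaction transfers n = 1 electron.
The balanced reaction is Cu⁺(aq) + Tl(s) → Cu(s) + Tl⁺(aq), so Q = [Tl⁺(aq)] / [Cu⁺(aq)] = 3.56 and log Q = 0.551.
By the Nernst equation, E = +0.857 − (0.0542/1)·(0.551) = +0.827 V.

+0.827 V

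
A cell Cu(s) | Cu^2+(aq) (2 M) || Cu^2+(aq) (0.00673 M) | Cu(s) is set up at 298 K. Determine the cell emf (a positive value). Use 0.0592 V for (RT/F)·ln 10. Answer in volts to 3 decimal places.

0.073 V

For a concentration cell E°cell = 0, since both electrodes use the same couple.
The compartment with the higher Cu^2+(aq) concentration (2 M) acts as the cathode; ions are reduced there and produced at the dilute (0.00673 M) anode.
With n = 2, Ecell = −(0.0592/2)·log([dilute]/[conc]) = −(0.0592/2)·log(0.00673/2) = +0.073 V.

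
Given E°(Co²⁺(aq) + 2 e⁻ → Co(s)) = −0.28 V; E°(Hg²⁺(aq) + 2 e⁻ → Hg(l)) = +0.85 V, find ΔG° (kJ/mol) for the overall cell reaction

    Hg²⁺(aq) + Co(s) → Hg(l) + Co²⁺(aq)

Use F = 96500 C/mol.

−218 kJ/mol

In the reaction as written Hg²⁺(aq) is reduced, so the Hg²⁺/Hg couple is the cathode and Co²⁺/Co is the anode.
E°cell = +0.85 − (−0.28) = +1.13 V; balancing electrons gives n = 2.
ΔG° = −nFE°cell = −(2)(96500)(+1.13) J/mol = −218 kJ/mol.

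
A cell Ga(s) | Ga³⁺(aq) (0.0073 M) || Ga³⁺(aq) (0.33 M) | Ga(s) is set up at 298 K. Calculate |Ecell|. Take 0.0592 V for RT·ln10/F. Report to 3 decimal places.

0.033 V

For a concentration cell E°cell = 0, since both electrodes use the same couple.
The compartment with the higher Ga³⁺(aq) concentration (0.33 M) acts as the cathode; ions are reduced there and produced at the dilute (0.0073 M) anode.
With n = 3, Ecell = −(0.0592/3)·log([dilute]/[conc]) = −(0.0592/3)·log(0.0073/0.33) = +0.033 V.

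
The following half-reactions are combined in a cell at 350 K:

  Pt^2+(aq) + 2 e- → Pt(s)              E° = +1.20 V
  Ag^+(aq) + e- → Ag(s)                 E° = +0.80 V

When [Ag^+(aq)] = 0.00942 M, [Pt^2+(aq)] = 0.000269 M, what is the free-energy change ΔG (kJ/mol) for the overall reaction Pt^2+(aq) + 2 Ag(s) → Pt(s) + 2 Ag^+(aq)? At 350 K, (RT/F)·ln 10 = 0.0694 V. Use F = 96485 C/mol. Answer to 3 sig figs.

E°cell = +1.20 − (+0.80) = +0.40 V; the balanced reaction transfers n = 2 electrons.
The reaction quotient is [Ag^+(aq)]^2 / [Pt^2+(aq)] = 0.33; by Nernst, E = +0.40 − (0.0694/2)(−0.482) = +0.4167 V.
Finally ΔG = −nFE = −(2)(96485 C/mol)(+0.4167 V) = −80.4 kJ/mol.

−80.4 kJ/mol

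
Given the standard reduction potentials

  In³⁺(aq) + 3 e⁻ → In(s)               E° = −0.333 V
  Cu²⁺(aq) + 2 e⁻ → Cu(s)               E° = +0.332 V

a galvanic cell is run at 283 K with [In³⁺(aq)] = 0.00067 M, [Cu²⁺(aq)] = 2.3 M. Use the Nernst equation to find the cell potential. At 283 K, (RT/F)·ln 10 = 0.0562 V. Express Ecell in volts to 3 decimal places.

The Cu²⁺/Cu couple has the more positive E°, so it is the cathode; In³⁺/In is the anode.
E°cell = +0.332 − (−0.333) = +0.665 V, with n = 6 electrons transferred.
Balancing gives 3 Cu²⁺(aq) + 2 In(s) → 3 Cu(s) + 2 In³⁺(aq); hence Q = [In³⁺(aq)]^2 / [Cu²⁺(aq)]^3 = 3.69×10^−8 (log Q = −7.433).
By the Nernst equation, E = +0.665 − (0.0562/6)·(−7.433) = +0.735 V.

+0.735 V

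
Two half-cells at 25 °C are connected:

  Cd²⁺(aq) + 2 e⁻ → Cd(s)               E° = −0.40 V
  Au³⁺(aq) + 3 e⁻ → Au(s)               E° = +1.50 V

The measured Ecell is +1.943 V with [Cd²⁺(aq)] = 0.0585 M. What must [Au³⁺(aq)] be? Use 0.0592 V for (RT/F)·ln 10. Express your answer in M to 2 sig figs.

The Au³⁺/Au couple has the larger reduction potential, so it is the cathode: E°cell = +1.50 − (−0.40) = +1.90 V and n = 6.
Since E = E° − (0.0592/n)·log Q, log Q = n(E° − E)/0.0592 = −4.358.
For 2 Au³⁺(aq) + 3 Cd(s) → 2 Au(s) + 3 Cd²⁺(aq), the reaction quotient is Q = [Cd²⁺(aq)]^3 / [Au³⁺(aq)]^2.
Substituting the known concentrations and solving, log [Au³⁺(aq)] = 0.330 and [Au³⁺(aq)] = 2.1 M.

2.1 M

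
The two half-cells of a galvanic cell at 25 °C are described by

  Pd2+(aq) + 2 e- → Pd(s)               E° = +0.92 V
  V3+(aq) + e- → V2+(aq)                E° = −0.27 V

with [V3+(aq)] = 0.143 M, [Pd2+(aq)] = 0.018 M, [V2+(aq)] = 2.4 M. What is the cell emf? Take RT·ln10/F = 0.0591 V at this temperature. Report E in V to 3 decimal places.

+1.211 V

Pd²⁺/Pd is reduced (cathode, E° = +0.92 V) and V³⁺/V²⁺ is oxidized (anode).
E°cell = E°cat − E°an = +0.92 − (−0.27) = +1.19 V; n = 2.
The balanced reaction is Pd2+(aq) + 2 V2+(aq) → Pd(s) + 2 V3+(aq), so Q = [V3+(aq)]^2 / ([Pd2+(aq)]·[V2+(aq)]^2) = 0.197 and log Q = −0.705.
Applying E = E° − (RT ln10/nF)·log Q gives +1.19 − (0.0591/2)(−0.705) = +1.211 V.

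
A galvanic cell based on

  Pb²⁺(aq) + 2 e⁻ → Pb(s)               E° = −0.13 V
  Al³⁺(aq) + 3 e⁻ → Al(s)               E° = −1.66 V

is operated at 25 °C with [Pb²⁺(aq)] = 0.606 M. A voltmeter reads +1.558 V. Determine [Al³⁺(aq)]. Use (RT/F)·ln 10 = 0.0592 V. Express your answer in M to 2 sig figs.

0.018 M

Pb²⁺/Pb is the cathode (higher E°); E°cell = −0.13 − (−1.66) = +1.53 V with n = 6.
Rearranging E = E° − (0.0592/n)·log Q gives log Q = 6(+1.53 − (+1.558))/0.0592 = −2.838.
For 3 Pb²⁺(aq) + 2 Al(s) → 3 Pb(s) + 2 Al³⁺(aq), the reaction quotient is Q = [Al³⁺(aq)]^2 / [Pb²⁺(aq)]^3.
Isolating [Al³⁺(aq)] in Q = 10^{−2.838} yields log [Al³⁺(aq)] = −1.745, i.e. 0.018 M.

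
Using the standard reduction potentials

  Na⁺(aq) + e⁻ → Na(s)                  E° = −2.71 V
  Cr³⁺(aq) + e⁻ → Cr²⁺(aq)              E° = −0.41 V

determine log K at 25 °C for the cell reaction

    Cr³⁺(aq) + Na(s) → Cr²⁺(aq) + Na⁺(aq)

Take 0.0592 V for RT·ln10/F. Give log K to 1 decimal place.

The Cr³⁺/Cr²⁺ couple is reduced (cathode); E°cell = −0.41 − (−2.71) = +2.30 V with n = 1.
At equilibrium E = 0, so log K = nE°cell / 0.0592 = (1)(+2.30) / 0.0592 = 38.9.

log K = 38.9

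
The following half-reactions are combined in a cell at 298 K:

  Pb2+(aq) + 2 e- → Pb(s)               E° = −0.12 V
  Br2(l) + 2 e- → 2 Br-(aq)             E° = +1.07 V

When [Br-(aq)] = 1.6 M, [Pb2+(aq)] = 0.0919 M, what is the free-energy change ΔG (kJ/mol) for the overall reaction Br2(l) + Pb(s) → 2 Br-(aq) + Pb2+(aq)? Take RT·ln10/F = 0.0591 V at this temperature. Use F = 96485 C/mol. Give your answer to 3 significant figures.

With Br₂/Br⁻ reduced at the cathode, E°cell = +1.07 − (−0.12) = +1.19 V and n = 2.
The reaction quotient is [Br-(aq)]^2·[Pb2+(aq)] = 0.235; by Nernst, E = +1.19 − (0.0591/2)(−0.628) = +1.2086 V.
ΔG = −nFE = −(2)(96485)(+1.2086) J/mol = −233 kJ/mol.

−233 kJ/mol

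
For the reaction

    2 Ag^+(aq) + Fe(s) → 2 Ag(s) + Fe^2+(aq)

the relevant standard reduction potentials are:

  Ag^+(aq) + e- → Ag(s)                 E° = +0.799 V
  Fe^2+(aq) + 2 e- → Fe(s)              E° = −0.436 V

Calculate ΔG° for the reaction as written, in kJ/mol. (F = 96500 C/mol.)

In the reaction as written Ag^+(aq) is reduced, so the Ag⁺/Ag couple is the cathode and Fe²⁺/Fe is the anode.
E°cell = +0.799 − (−0.436) = +1.235 V; balancing electrons gives n = 2.
ΔG° = −nFE°cell = −(2)(96500)(+1.235) J/mol = −238 kJ/mol.

−238 kJ/mol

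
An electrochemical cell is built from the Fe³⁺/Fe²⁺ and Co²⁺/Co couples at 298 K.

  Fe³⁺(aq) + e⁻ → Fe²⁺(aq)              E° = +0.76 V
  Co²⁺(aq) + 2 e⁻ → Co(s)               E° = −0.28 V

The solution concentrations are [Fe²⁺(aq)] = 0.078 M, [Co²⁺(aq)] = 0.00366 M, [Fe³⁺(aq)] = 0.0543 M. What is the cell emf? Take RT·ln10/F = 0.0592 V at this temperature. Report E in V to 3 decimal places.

+1.103 V

The Fe³⁺/Fe²⁺ couple has the more positive E°, so it is the cathode; Co²⁺/Co is the anode.
E°cell = +0.76 − (−0.28) = +1.04 V, with n = 2 electrons transferred.
For the overall reaction 2 Fe³⁺(aq) + Co(s) → 2 Fe²⁺(aq) + Co²⁺(aq), Q = ([Fe²⁺(aq)]^2·[Co²⁺(aq)]) / [Fe³⁺(aq)]^2 = 0.00755, giving log Q = −2.122.
By the Nernst equation, E = +1.04 − (0.0592/2)·(−2.122) = +1.103 V.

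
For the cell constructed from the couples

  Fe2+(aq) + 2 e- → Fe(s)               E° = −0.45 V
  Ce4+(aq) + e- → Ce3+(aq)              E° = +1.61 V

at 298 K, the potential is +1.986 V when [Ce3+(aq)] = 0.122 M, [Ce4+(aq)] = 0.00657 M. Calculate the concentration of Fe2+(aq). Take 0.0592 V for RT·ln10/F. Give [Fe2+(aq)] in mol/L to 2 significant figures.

With Ce⁴⁺/Ce³⁺ at the cathode and Fe²⁺/Fe at the anode, E°cell = +1.61 − (−0.45) = +2.06 V (n = 2).
Since E = E° − (0.0592/n)·log Q, log Q = n(E° − E)/0.0592 = 2.500.
The balanced reaction is 2 Ce4+(aq) + Fe(s) → 2 Ce3+(aq) + Fe2+(aq), so Q = ([Ce3+(aq)]^2·[Fe2+(aq)]) / [Ce4+(aq)]^2.
Isolating [Fe2+(aq)] in Q = 10^{2.500} yields log [Fe2+(aq)] = −0.038, i.e. 0.92 M.

0.92 M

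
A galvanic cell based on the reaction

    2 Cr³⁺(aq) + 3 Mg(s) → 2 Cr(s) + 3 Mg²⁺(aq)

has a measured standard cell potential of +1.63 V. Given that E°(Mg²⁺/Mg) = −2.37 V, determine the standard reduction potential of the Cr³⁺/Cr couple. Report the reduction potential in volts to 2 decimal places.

In the reaction as written the Cr³⁺/Cr couple is reduced (cathode) and Mg²⁺/Mg is oxidized (anode), so E°cell = E°(Cr³⁺/Cr) − E°(Mg²⁺/Mg).
E°(Cr³⁺/Cr) = E°cell + E°(anode) = +1.63 + (−2.37) = −0.74 V.

−0.74 V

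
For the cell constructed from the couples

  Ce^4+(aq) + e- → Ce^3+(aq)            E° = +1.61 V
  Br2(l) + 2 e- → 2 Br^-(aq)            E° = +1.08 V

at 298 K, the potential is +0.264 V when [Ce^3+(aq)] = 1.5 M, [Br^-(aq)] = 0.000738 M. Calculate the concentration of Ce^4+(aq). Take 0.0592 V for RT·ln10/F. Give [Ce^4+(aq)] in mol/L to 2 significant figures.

Ce⁴⁺/Ce³⁺ is the cathode (higher E°); E°cell = +1.61 − (+1.08) = +0.53 V with n = 2.
From the Nernst equation, log Q = n(E° − E)/0.0592 = 2·(+0.53 − (+0.264))/0.0592 = 8.986.
The balanced reaction is 2 Ce^4+(aq) + 2 Br^-(aq) → 2 Ce^3+(aq) + Br2(l), so Q = [Ce^3+(aq)]^2 / ([Ce^4+(aq)]^2·[Br^-(aq)]^2).
Solving for the unknown gives log [Ce^4+(aq)] = −1.185, so [Ce^4+(aq)] ≈ 0.065 M.

0.065 M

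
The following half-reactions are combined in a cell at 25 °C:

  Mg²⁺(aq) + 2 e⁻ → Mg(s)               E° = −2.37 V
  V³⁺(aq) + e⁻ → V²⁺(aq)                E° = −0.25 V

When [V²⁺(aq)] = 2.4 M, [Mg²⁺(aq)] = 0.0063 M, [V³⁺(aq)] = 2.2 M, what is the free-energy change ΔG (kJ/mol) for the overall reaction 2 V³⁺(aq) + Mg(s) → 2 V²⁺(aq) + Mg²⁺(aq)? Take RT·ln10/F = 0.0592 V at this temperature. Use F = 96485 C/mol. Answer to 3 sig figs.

E°cell = −0.25 − (−2.37) = +2.12 V; the balanced reaction transfers n = 2 electrons.
Q = ([V²⁺(aq)]^2·[Mg²⁺(aq)]) / [V³⁺(aq)]^2 = 0.0075, so log Q = −2.125 and E = +2.12 − (0.0592/2)(−2.125) = +2.1829 V.
Finally ΔG = −nFE = −(2)(96485 C/mol)(+2.1829 V) = −421 kJ/mol.

−421 kJ/mol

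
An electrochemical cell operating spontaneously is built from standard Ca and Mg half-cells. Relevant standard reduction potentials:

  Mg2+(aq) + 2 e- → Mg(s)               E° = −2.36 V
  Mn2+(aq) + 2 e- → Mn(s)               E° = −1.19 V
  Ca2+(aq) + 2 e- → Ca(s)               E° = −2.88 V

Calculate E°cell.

+0.52 V

Of the two couples in this cell, the one with the more positive reduction potential is reduced at the cathode: here that is Mg²⁺/Mg (−2.36 V); Ca²⁺/Ca (−2.88 V) is the anode.
E°cell = E°(cathode) − E°(anode) = −2.36 − (−2.88) = +0.52 V.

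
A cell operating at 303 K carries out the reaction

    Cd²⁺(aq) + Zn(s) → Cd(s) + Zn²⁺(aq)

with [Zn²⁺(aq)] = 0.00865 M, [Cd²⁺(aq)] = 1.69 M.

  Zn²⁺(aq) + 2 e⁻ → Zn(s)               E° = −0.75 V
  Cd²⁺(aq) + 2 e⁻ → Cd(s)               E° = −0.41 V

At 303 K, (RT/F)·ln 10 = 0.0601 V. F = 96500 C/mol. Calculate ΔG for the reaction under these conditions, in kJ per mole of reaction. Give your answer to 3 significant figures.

−78.9 kJ/mol

The standard cell potential is −0.41 − (−0.75) = +0.34 V, with n = 2 electrons in the balanced equation.
Q = [Zn²⁺(aq)] / [Cd²⁺(aq)] = 0.00512, so log Q = −2.291 and E = +0.34 − (0.0601/2)(−2.291) = +0.4088 V.
ΔG = −nFE = −(2)(96500)(+0.4088) J/mol = −78.9 kJ/mol.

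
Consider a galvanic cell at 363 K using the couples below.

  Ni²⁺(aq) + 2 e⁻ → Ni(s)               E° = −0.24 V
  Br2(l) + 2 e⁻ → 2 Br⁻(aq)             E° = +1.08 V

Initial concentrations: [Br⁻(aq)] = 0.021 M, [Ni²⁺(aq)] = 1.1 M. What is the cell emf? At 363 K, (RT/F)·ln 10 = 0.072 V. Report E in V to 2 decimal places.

+1.44 V

Br₂/Br⁻ is reduced (cathode, E° = +1.08 V) and Ni²⁺/Ni is oxidized (anode).
The standard potential is +1.08 − (−0.24) = +1.32 V and the balanced reaction transfers n = 2 electrons.
Balancing gives Br2(l) + Ni(s) → 2 Br⁻(aq) + Ni²⁺(aq); hence Q = [Br⁻(aq)]^2·[Ni²⁺(aq)] = 0.000485 (log Q = −3.314).
E = E° − (0.072/n)·log Q = +1.32 − (0.072/2)(−3.314) = +1.44 V.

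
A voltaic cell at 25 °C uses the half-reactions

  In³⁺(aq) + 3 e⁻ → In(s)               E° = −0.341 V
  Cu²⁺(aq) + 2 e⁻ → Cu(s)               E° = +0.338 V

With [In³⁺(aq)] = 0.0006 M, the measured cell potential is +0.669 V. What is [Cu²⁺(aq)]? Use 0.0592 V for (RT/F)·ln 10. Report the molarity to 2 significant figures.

Cu²⁺/Cu is the cathode (higher E°); E°cell = +0.338 − (−0.341) = +0.679 V with n = 6.
Since E = E° − (0.0592/n)·log Q, log Q = n(E° − E)/0.0592 = 1.014.
Balancing electrons gives 3 Cu²⁺(aq) + 2 In(s) → 3 Cu(s) + 2 In³⁺(aq); thus Q = [In³⁺(aq)]^2 / [Cu²⁺(aq)]^3.
Solving for the unknown gives log [Cu²⁺(aq)] = −2.486, so [Cu²⁺(aq)] ≈ 0.0033 M.

0.0033 M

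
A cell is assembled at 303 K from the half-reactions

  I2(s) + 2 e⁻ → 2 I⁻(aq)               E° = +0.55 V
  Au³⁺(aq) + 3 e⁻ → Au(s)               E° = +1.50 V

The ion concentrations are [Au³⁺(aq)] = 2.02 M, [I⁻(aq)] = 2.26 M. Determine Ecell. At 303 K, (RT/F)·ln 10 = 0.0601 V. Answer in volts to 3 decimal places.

Since E°(Au³⁺/Au) > E°(I₂/I⁻), Au³⁺/Au serves as the cathode.
E°cell = +1.50 − (+0.55) = +0.95 V, with n = 6 electrons transferred.
For the overall reaction 2 Au³⁺(aq) + 6 I⁻(aq) → 2 Au(s) + 3 I2(s), Q = 1 / ([Au³⁺(aq)]^2·[I⁻(aq)]^6) = 0.00184, giving log Q = −2.735.
By the Nernst equation, E = +0.95 − (0.0601/6)·(−2.735) = +0.977 V.

+0.977 V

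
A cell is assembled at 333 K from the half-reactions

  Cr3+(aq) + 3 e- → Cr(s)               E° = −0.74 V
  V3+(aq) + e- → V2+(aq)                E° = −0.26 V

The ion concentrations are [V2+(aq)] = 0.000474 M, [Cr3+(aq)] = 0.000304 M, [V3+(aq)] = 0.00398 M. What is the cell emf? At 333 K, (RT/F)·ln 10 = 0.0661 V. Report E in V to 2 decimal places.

The V³⁺/V²⁺ couple has the more positive E°, so it is the cathode; Cr³⁺/Cr is the anode.
E°cell = E°cat − E°an = −0.26 − (−0.74) = +0.48 V; n = 3.
Balancing gives 3 V3+(aq) + Cr(s) → 3 V2+(aq) + Cr3+(aq); hence Q = ([V2+(aq)]^3·[Cr3+(aq)]) / [V3+(aq)]^3 = 5.14×10^−7 (log Q = −6.289).
E = E° − (0.0661/n)·log Q = +0.48 − (0.0661/3)(−6.289) = +0.62 V.

+0.62 V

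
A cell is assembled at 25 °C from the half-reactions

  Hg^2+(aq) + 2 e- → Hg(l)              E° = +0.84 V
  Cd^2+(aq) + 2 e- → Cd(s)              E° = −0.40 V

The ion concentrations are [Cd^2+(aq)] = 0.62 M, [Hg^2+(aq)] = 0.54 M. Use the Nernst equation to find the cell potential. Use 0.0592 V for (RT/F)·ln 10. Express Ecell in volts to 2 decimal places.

Since E°(Hg²⁺/Hg) > E°(Cd²⁺/Cd), Hg²⁺/Hg serves as the cathode.
E°cell = E°cat − E°an = +0.84 − (−0.40) = +1.24 V; n = 2.
For the overall reaction Hg^2+(aq) + Cd(s) → Hg(l) + Cd^2+(aq), Q = [Cd^2+(aq)] / [Hg^2+(aq)] = 1.15, giving log Q = 0.060.
E = E° − (0.0592/n)·log Q = +1.24 − (0.0592/2)(0.060) = +1.24 V.

+1.24 V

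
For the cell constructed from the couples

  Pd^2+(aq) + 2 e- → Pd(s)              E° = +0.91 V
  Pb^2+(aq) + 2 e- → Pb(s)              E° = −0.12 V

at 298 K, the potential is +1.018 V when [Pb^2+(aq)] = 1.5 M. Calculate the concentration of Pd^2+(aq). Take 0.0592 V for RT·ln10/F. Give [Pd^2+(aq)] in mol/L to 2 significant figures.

0.59 M

Pd²⁺/Pd is the cathode (higher E°); E°cell = +0.91 − (−0.12) = +1.03 V with n = 2.
From the Nernst equation, log Q = n(E° − E)/0.0592 = 2·(+1.03 − (+1.018))/0.0592 = 0.405.
The balanced reaction is Pd^2+(aq) + Pb(s) → Pd(s) + Pb^2+(aq), so Q = [Pb^2+(aq)] / [Pd^2+(aq)].
Solving for the unknown gives log [Pd^2+(aq)] = −0.229, so [Pd^2+(aq)] ≈ 0.59 M.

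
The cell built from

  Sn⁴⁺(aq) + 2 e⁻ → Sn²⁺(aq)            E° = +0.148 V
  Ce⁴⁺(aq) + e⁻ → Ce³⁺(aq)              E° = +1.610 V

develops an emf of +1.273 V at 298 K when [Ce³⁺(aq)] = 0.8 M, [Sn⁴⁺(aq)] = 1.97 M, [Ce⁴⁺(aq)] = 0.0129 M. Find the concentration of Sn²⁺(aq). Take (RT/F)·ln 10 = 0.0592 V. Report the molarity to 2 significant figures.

The Ce⁴⁺/Ce³⁺ couple has the larger reduction potential, so it is the cathode: E°cell = +1.610 − (+0.148) = +1.462 V and n = 2.
Since E = E° − (0.0592/n)·log Q, log Q = n(E° − E)/0.0592 = 6.385.
Balancing electrons gives 2 Ce⁴⁺(aq) + Sn²⁺(aq) → 2 Ce³⁺(aq) + Sn⁴⁺(aq); thus Q = ([Ce³⁺(aq)]^2·[Sn⁴⁺(aq)]) / ([Ce⁴⁺(aq)]^2·[Sn²⁺(aq)]).
Substituting the known concentrations and solving, log [Sn²⁺(aq)] = −2.506 and [Sn²⁺(aq)] = 0.0031 M.

0.0031 M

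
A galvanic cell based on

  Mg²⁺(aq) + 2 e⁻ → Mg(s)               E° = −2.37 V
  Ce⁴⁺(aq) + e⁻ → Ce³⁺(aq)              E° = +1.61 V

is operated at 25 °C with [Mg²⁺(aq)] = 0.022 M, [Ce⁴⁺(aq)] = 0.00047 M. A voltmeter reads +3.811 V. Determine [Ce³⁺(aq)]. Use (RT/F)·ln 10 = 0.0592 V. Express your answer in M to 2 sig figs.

With Ce⁴⁺/Ce³⁺ at the cathode and Mg²⁺/Mg at the anode, E°cell = +1.61 − (−2.37) = +3.98 V (n = 2).
Since E = E° − (0.0592/n)·log Q, log Q = n(E° − E)/0.0592 = 5.709.
For 2 Ce⁴⁺(aq) + Mg(s) → 2 Ce³⁺(aq) + Mg²⁺(aq), the reaction quotient is Q = ([Ce³⁺(aq)]^2·[Mg²⁺(aq)]) / [Ce⁴⁺(aq)]^2.
Solving for the unknown gives log [Ce³⁺(aq)] = 0.355, so [Ce³⁺(aq)] ≈ 2.3 M.

2.3 M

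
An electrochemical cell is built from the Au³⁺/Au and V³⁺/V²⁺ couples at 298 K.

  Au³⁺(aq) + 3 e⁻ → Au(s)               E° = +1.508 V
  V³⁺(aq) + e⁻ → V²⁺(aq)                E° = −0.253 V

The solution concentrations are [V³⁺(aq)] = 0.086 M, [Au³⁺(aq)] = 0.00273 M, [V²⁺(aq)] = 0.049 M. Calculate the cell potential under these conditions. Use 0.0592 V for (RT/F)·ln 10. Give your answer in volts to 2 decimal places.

Since E°(Au³⁺/Au) > E°(V³⁺/V²⁺), Au³⁺/Au serves as the cathode.
E°cell = +1.508 − (−0.253) = +1.761 V, with n = 3 electrons transferred.
The balanced reaction is Au³⁺(aq) + 3 V²⁺(aq) → Au(s) + 3 V³⁺(aq), so Q = [V³⁺(aq)]^3 / ([Au³⁺(aq)]·[V²⁺(aq)]^3) = 1.98×10^3 and log Q = 3.297.
E = E° − (0.0592/n)·log Q = +1.761 − (0.0592/3)(3.297) = +1.70 V.

+1.70 V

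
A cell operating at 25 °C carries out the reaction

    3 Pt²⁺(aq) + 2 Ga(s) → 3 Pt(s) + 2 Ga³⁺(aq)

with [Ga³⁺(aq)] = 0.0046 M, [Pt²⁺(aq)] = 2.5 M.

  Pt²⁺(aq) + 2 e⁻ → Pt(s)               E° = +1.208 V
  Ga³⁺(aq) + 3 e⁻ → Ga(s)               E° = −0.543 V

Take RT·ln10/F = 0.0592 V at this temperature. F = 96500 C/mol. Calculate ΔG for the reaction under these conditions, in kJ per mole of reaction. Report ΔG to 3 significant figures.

−1050 kJ/mol

E°cell = +1.208 − (−0.543) = +1.751 V; the balanced reaction transfers n = 6 electrons.
Q = [Ga³⁺(aq)]^2 / [Pt²⁺(aq)]^3 = 1.35×10^−6, so log Q = −5.868 and E = +1.751 − (0.0592/6)(−5.868) = +1.8089 V.
Finally ΔG = −nFE = −(6)(96500 C/mol)(+1.8089 V) = −1050 kJ/mol.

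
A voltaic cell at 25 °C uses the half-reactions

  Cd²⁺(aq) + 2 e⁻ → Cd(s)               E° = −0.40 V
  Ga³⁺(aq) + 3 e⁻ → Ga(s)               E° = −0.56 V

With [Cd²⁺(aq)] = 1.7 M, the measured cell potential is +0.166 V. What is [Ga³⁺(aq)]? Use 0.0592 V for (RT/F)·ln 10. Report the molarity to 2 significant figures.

1.1 M

Cd²⁺/Cd is the cathode (higher E°); E°cell = −0.40 − (−0.56) = +0.16 V with n = 6.
Since E = E° − (0.0592/n)·log Q, log Q = n(E° − E)/0.0592 = −0.608.
Balancing electrons gives 3 Cd²⁺(aq) + 2 Ga(s) → 3 Cd(s) + 2 Ga³⁺(aq); thus Q = [Ga³⁺(aq)]^2 / [Cd²⁺(aq)]^3.
Solving for the unknown gives log [Ga³⁺(aq)] = 0.042, so [Ga³⁺(aq)] ≈ 1.1 M.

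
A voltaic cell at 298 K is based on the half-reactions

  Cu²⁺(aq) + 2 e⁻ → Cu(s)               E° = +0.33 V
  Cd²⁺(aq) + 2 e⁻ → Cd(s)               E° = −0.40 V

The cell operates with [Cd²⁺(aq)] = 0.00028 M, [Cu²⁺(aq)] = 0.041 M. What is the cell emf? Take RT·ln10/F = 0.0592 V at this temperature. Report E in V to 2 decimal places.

+0.79 V

The Cu²⁺/Cu couple has the more positive E°, so it is the cathode; Cd²⁺/Cd is the anode.
E°cell = +0.33 − (−0.40) = +0.73 V, with n = 2 electrons transferred.
For the overall reaction Cu²⁺(aq) + Cd(s) → Cu(s) + Cd²⁺(aq), Q = [Cd²⁺(aq)] / [Cu²⁺(aq)] = 0.00683, giving log Q = −2.166.
By the Nernst equation, E = +0.73 − (0.0592/2)·(−2.166) = +0.79 V.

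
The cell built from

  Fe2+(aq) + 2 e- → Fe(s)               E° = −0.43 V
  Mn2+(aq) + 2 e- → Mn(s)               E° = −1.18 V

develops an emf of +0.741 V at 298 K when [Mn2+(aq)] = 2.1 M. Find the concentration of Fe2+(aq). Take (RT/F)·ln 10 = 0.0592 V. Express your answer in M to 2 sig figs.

With Fe²⁺/Fe at the cathode and Mn²⁺/Mn at the anode, E°cell = −0.43 − (−1.18) = +0.75 V (n = 2).
Since E = E° − (0.0592/n)·log Q, log Q = n(E° − E)/0.0592 = 0.304.
For Fe2+(aq) + Mn(s) → Fe(s) + Mn2+(aq), the reaction quotient is Q = [Mn2+(aq)] / [Fe2+(aq)].
Substituting the known concentrations and solving, log [Fe2+(aq)] = 0.018 and [Fe2+(aq)] = 1.0 M.

1.0 M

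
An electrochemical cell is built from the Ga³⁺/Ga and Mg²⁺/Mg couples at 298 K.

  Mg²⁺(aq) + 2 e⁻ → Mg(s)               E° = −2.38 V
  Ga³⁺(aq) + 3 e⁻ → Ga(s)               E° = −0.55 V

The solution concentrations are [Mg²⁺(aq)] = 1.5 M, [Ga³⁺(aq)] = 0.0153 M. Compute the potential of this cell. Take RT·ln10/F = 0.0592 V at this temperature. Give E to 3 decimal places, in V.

+1.789 V

The Ga³⁺/Ga couple has the more positive E°, so it is the cathode; Mg²⁺/Mg is the anode.
E°cell = E°cat − E°an = −0.55 − (−2.38) = +1.83 V; n = 6.
For the overall reaction 2 Ga³⁺(aq) + 3 Mg(s) → 2 Ga(s) + 3 Mg²⁺(aq), Q = [Mg²⁺(aq)]^3 / [Ga³⁺(aq)]^2 = 1.44×10^4, giving log Q = 4.159.
E = E° − (0.0592/n)·log Q = +1.83 − (0.0592/6)(4.159) = +1.789 V.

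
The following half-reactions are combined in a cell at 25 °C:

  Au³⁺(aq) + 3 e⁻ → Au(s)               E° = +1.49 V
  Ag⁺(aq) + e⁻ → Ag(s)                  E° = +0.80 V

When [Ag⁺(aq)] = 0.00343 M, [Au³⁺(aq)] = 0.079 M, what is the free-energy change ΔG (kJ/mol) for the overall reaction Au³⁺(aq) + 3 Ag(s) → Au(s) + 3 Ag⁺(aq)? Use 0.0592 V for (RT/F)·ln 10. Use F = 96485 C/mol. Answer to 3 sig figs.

With Au³⁺/Au reduced at the cathode, E°cell = +1.49 − (+0.80) = +0.69 V and n = 3.
The reaction quotient is [Ag⁺(aq)]^3 / [Au³⁺(aq)] = 5.11×10^−7; by Nernst, E = +0.69 − (0.0592/3)(−6.292) = +0.8142 V.
Then ΔG = −nFE = −3 × 96485 × +0.8142 J/mol = −236 kJ/mol.

−236 kJ/mol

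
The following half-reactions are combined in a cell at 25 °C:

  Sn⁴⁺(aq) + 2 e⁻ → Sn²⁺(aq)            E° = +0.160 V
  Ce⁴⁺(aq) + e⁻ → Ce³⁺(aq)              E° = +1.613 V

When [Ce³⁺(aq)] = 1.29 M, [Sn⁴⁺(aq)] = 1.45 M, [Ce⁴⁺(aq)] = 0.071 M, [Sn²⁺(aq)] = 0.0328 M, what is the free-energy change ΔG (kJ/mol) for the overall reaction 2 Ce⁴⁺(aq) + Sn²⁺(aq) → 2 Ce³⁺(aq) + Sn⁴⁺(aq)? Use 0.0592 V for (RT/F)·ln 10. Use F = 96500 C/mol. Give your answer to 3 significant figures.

With Ce⁴⁺/Ce³⁺ reduced at the cathode, E°cell = +1.613 − (+0.160) = +1.453 V and n = 2.
Here Q = ([Ce³⁺(aq)]^2·[Sn⁴⁺(aq)]) / ([Ce⁴⁺(aq)]^2·[Sn²⁺(aq)]) = 1.46×10^4 (log Q = 4.164), giving E = +1.453 − (0.0592/2)·(4.164) = +1.3297 V.
Finally ΔG = −nFE = −(2)(96500 C/mol)(+1.3297 V) = −257 kJ/mol.

−257 kJ/mol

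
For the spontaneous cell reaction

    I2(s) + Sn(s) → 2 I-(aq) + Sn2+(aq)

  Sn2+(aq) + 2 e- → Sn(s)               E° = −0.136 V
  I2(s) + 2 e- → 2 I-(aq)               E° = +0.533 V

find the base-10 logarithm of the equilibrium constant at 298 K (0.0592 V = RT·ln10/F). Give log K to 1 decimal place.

log K = 22.6

The I₂/I⁻ couple is reduced (cathode); E°cell = +0.533 − (−0.136) = +0.669 V with n = 2.
At equilibrium E = 0, so log K = nE°cell / 0.0592 = (2)(+0.669) / 0.0592 = 22.6.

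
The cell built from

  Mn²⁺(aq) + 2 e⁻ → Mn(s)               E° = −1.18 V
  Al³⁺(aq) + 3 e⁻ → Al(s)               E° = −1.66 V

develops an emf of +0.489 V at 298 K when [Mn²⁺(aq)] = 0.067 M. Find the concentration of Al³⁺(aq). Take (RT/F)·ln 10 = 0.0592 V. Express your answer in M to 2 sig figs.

0.0061 M

With Mn²⁺/Mn at the cathode and Al³⁺/Al at the anode, E°cell = −1.18 − (−1.66) = +0.48 V (n = 6).
From the Nernst equation, log Q = n(E° − E)/0.0592 = 6·(+0.48 − (+0.489))/0.0592 = −0.912.
The balanced reaction is 3 Mn²⁺(aq) + 2 Al(s) → 3 Mn(s) + 2 Al³⁺(aq), so Q = [Al³⁺(aq)]^2 / [Mn²⁺(aq)]^3.
Substituting the known concentrations and solving, log [Al³⁺(aq)] = −2.217 and [Al³⁺(aq)] = 0.0061 M.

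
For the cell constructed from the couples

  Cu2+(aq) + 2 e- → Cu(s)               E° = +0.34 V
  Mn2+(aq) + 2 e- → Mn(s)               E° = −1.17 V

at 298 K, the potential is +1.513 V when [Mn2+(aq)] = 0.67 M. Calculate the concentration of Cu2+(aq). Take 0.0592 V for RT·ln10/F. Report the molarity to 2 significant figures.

0.85 M

With Cu²⁺/Cu at the cathode and Mn²⁺/Mn at the anode, E°cell = +0.34 − (−1.17) = +1.51 V (n = 2).
From the Nernst equation, log Q = n(E° − E)/0.0592 = 2·(+1.51 − (+1.513))/0.0592 = −0.101.
Balancing electrons gives Cu2+(aq) + Mn(s) → Cu(s) + Mn2+(aq); thus Q = [Mn2+(aq)] / [Cu2+(aq)].
Substituting the known concentrations and solving, log [Cu2+(aq)] = −0.073 and [Cu2+(aq)] = 0.85 M.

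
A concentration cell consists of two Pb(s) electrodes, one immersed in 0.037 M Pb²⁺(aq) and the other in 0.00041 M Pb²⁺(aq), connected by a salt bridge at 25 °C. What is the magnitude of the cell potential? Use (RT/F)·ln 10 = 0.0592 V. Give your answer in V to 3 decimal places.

For a concentration cell E°cell = 0, since both electrodes use the same couple.
The compartment with the higher Pb²⁺(aq) concentration (0.037 M) acts as the cathode; ions are reduced there and produced at the dilute (0.00041 M) anode.
With n = 2, Ecell = −(0.0592/2)·log([dilute]/[conc]) = −(0.0592/2)·log(0.00041/0.037) = +0.058 V.

0.058 V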